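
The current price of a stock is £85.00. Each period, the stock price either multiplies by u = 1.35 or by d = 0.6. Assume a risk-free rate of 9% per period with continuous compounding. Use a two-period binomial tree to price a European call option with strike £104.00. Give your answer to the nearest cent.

£18.46

Risk-neutral probability p = (e^0.09 − 0.6)/(1.35 − 0.6) = 0.4942/0.7500 = 0.6589
Terminal stock prices: S_uu = 154.9, S_ud = 68.85, S_dd = 30.6
Terminal payoffs (S − K): max(50.91, 0) = 50.91, max(-35.15, 0) = 0, max(-73.4, 0) = 0
Node u (S = 114.8): V_u = e^(−0.09)·[0.6589·50.9125 + 0.3411·0.0000] = 30.6589
Node d (S = 51): V_d = e^(−0.09)·[0.6589·0.0000 + 0.3411·0.0000] = 0.0000
Node 0 (S = 85): V_0 = e^(−0.09)·[0.6589·30.6589 + 0.3411·0.0000] = 18.4624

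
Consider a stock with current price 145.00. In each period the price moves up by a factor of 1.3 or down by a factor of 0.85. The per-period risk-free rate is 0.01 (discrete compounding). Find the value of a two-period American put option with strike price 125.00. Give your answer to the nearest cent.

8.24

Risk-neutral probability p = (1 + 0.01 − 0.85)/(1.3 − 0.85) = 0.1600/0.4500 = 0.3556
Terminal stock prices: S_uu = 245.1, S_ud = 160.2, S_dd = 104.8
Terminal payoffs (K − S): max(-120.1, 0) = 0, max(-35.22, 0) = 0, max(20.24, 0) = 20.24
Node u (S = 188.5): continuation = 1/1.01·[0.3556·0.0000 + 0.6444·0.0000] = 0.0000; exercise value = 0.0000 ≤ continuation, so V_u = 0.0000
Node d (S = 123.2): continuation = 1/1.01·[0.3556·0.0000 + 0.6444·20.2375] = 12.9128; exercise value = 1.7500 ≤ continuation, so V_d = 12.9128
Node 0 (S = 145): continuation = 1/1.01·[0.3556·0.0000 + 0.6444·12.9128] = 8.2392; exercise value = 0.0000 ≤ continuation, so V_0 = 8.2392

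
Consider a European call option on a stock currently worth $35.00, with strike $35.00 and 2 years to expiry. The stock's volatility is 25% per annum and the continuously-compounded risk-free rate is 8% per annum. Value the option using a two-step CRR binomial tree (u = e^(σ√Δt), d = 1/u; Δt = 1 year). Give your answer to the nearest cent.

CRR parameters: u = e^(σ√Δt) = e^(0.25·√1) = 1.2840, d = 1/u = 0.7788
Per-period rate: rΔt = 0.08·1 = 0.08, so R = e^0.08 = 1.0833
Risk-neutral probability p = (e^0.08 − 0.7788)/(1.2840 − 0.7788) = 0.3045/0.5052 = 0.6027
Terminal stock prices: S_uu = 57.71, S_ud = 35, S_dd = 21.23
Terminal payoffs (S − K): max(22.71, 0) = 22.71, max(0, 0) = 0, max(-13.77, 0) = 0
Node u (S = 44.94): V_u = e^(−0.08)·[0.6027·22.7052 + 0.3973·0.0000] = 12.6318
Node d (S = 27.26): V_d = e^(−0.08)·[0.6027·0.0000 + 0.3973·0.0000] = 0.0000
Node 0 (S = 35): V_0 = e^(−0.08)·[0.6027·12.6318 + 0.3973·0.0000] = 7.0276

$7.03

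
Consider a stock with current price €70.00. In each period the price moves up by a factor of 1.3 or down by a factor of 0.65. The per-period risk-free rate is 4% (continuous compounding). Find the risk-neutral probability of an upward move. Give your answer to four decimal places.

p = 0.6012

Risk-neutral probability p = (e^0.04 − 0.65)/(1.3 − 0.65) = 0.3908/0.6500 = 0.6012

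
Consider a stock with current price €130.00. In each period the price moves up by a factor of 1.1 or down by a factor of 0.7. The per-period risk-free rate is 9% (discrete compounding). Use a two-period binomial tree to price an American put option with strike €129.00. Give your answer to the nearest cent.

Risk-neutral probability p = (1 + 0.09 − 0.7)/(1.1 − 0.7) = 0.3900/0.4000 = 0.9750
Terminal stock prices: S_uu = 157.3, S_ud = 100.1, S_dd = 63.7
Terminal payoffs (K − S): max(-28.3, 0) = 0, max(28.9, 0) = 28.9, max(65.3, 0) = 65.3
Node u (S = 143): continuation = 1/1.09·[0.9750·0.0000 + 0.0250·28.9000] = 0.6628; exercise value = 0.0000 ≤ continuation, so V_u = 0.6628
Node d (S = 91): continuation = 1/1.09·[0.9750·28.9000 + 0.0250·65.3000] = 27.3486; exercise value = 38.0000 > continuation, so V_d = 38.0000 (exercise)
Node 0 (S = 130): continuation = 1/1.09·[0.9750·0.6628 + 0.0250·38.0000] = 1.4645; exercise value = 0.0000 ≤ continuation, so V_0 = 1.4645

€1.46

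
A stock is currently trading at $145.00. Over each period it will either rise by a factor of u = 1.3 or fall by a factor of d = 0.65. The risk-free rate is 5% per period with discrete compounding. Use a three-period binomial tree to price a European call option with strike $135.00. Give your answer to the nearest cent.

Risk-neutral probability p = (1 + 0.05 − 0.65)/(1.3 − 0.65) = 0.4000/0.6500 = 0.6154
Terminal stock prices: S_uuu = 318.6, S_uud = 159.3, S_udd = 79.64, S_ddd = 39.82
Terminal payoffs (S − K): max(183.6, 0) = 183.6, max(24.28, 0) = 24.28, max(-55.36, 0) = 0, max(-95.18, 0) = 0
Node uu (S = 245.1): V_uu = 1/1.05·[0.6154·183.5650 + 0.3846·24.2825] = 116.4786
Node ud (S = 122.5): V_ud = 1/1.05·[0.6154·24.2825 + 0.3846·0.0000] = 14.2315
Node dd (S = 61.26): V_dd = 1/1.05·[0.6154·0.0000 + 0.3846·0.0000] = 0.0000
Node u (S = 188.5): V_u = 1/1.05·[0.6154·116.4786 + 0.3846·14.2315] = 73.4788
Node d (S = 94.25): V_d = 1/1.05·[0.6154·14.2315 + 0.3846·0.0000] = 8.3408
Node 0 (S = 145): V_0 = 1/1.05·[0.6154·73.4788 + 0.3846·8.3408] = 46.1198

$46.12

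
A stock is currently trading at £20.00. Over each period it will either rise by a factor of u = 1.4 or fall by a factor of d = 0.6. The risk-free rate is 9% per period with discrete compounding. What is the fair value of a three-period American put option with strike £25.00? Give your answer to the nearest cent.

£6.43

Risk-neutral probability p = (1 + 0.09 − 0.6)/(1.4 − 0.6) = 0.4900/0.8000 = 0.6125
Terminal stock prices: S_uuu = 54.88, S_uud = 23.52, S_udd = 10.08, S_ddd = 4.32
Terminal payoffs (K − S): max(-29.88, 0) = 0, max(1.48, 0) = 1.48, max(14.92, 0) = 14.92, max(20.68, 0) = 20.68
Node uu (S = 39.2): continuation = 1/1.09·[0.6125·0.0000 + 0.3875·1.4800] = 0.5261; exercise value = 0.0000 ≤ continuation, so V_uu = 0.5261
Node ud (S = 16.8): continuation = 1/1.09·[0.6125·1.4800 + 0.3875·14.9200] = 6.1358; exercise value = 8.2000 > continuation, so V_ud = 8.2000 (exercise)
Node dd (S = 7.2): continuation = 1/1.09·[0.6125·14.9200 + 0.3875·20.6800] = 15.7358; exercise value = 17.8000 > continuation, so V_dd = 17.8000 (exercise)
Node u (S = 28): continuation = 1/1.09·[0.6125·0.5261 + 0.3875·8.2000] = 3.2108; exercise value = 0.0000 ≤ continuation, so V_u = 3.2108
Node d (S = 12): continuation = 1/1.09·[0.6125·8.2000 + 0.3875·17.8000] = 10.9358; exercise value = 13.0000 > continuation, so V_d = 13.0000 (exercise)
Node 0 (S = 20): continuation = 1/1.09·[0.6125·3.2108 + 0.3875·13.0000] = 6.4258; exercise value = 5.0000 ≤ continuation, so V_0 = 6.4258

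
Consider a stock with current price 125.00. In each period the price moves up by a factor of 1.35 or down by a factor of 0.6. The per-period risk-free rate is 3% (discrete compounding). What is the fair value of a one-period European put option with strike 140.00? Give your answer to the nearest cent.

26.93

Risk-neutral probability p = (1 + 0.03 − 0.6)/(1.35 − 0.6) = 0.4300/0.7500 = 0.5733
Terminal stock prices: S_u = 168.8, S_d = 75
Terminal payoffs (K − S): max(-28.75, 0) = 0, max(65, 0) = 65
Node 0 (S = 125): V_0 = 1/1.03·[0.5733·0.0000 + 0.4267·65.0000] = 26.9256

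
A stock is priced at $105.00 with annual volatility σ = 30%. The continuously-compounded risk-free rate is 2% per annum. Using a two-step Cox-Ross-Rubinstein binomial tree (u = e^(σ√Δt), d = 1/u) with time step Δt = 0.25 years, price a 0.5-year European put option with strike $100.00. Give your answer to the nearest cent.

CRR parameters: u = e^(σ√Δt) = e^(0.3·√0.25) = 1.1618, d = 1/u = 0.8607
Per-period rate: rΔt = 0.02·0.25 = 0.005, so R = e^0.005 = 1.0050
Risk-neutral probability p = (e^0.005 − 0.8607)/(1.1618 − 0.8607) = 0.1443/0.3011 = 0.4792
Terminal stock prices: S_uu = 141.7, S_ud = 105, S_dd = 77.79
Terminal payoffs (K − S): max(-41.74, 0) = 0, max(-5, 0) = 0, max(22.21, 0) = 22.21
Node u (S = 122): V_u = e^(−0.005)·[0.4792·0.0000 + 0.5208·0.0000] = 0.0000
Node d (S = 90.37): V_d = e^(−0.005)·[0.4792·0.0000 + 0.5208·22.2141] = 11.5110
Node 0 (S = 105): V_0 = e^(−0.005)·[0.4792·0.0000 + 0.5208·11.5110] = 5.9649

$5.96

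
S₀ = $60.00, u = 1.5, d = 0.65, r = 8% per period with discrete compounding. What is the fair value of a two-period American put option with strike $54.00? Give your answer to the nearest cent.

$6.86

Risk-neutral probability p = (1 + 0.08 − 0.65)/(1.5 − 0.65) = 0.4300/0.8500 = 0.5059
Terminal stock prices: S_uu = 135, S_ud = 58.5, S_dd = 25.35
Terminal payoffs (K − S): max(-81, 0) = 0, max(-4.5, 0) = 0, max(28.65, 0) = 28.65
Node u (S = 90): continuation = 1/1.08·[0.5059·0.0000 + 0.4941·0.0000] = 0.0000; exercise value = 0.0000 ≤ continuation, so V_u = 0.0000
Node d (S = 39): continuation = 1/1.08·[0.5059·0.0000 + 0.4941·28.6500] = 13.1078; exercise value = 15.0000 > continuation, so V_d = 15.0000 (exercise)
Node 0 (S = 60): continuation = 1/1.08·[0.5059·0.0000 + 0.4941·15.0000] = 6.8627; exercise value = 0.0000 ≤ continuation, so V_0 = 6.8627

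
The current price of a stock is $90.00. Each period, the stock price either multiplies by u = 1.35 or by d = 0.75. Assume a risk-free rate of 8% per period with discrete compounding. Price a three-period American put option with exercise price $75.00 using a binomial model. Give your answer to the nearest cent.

$5.41

Risk-neutral probability p = (1 + 0.08 − 0.75)/(1.35 − 0.75) = 0.3300/0.6000 = 0.5500
Terminal stock prices: S_uuu = 221.4, S_uud = 123, S_udd = 68.34, S_ddd = 37.97
Terminal payoffs (K − S): max(-146.4, 0) = 0, max(-48.02, 0) = 0, max(6.656, 0) = 6.656, max(37.03, 0) = 37.03
Node uu (S = 164): continuation = 1/1.08·[0.5500·0.0000 + 0.4500·0.0000] = 0.0000; exercise value = 0.0000 ≤ continuation, so V_uu = 0.0000
Node ud (S = 91.13): continuation = 1/1.08·[0.5500·0.0000 + 0.4500·6.6562] = 2.7734; exercise value = 0.0000 ≤ continuation, so V_ud = 2.7734
Node dd (S = 50.62): continuation = 1/1.08·[0.5500·6.6562 + 0.4500·37.0312] = 18.8194; exercise value = 24.3750 > continuation, so V_dd = 24.3750 (exercise)
Node u (S = 121.5): continuation = 1/1.08·[0.5500·0.0000 + 0.4500·2.7734] = 1.1556; exercise value = 0.0000 ≤ continuation, so V_u = 1.1556
Node d (S = 67.5): continuation = 1/1.08·[0.5500·2.7734 + 0.4500·24.3750] = 11.5686; exercise value = 7.5000 ≤ continuation, so V_d = 11.5686
Node 0 (S = 90): continuation = 1/1.08·[0.5500·1.1556 + 0.4500·11.5686] = 5.4088; exercise value = 0.0000 ≤ continuation, so V_0 = 5.4088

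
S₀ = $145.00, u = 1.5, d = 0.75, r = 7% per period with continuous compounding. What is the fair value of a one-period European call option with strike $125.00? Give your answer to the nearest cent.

$37.09

Risk-neutral probability p = (e^0.07 − 0.75)/(1.5 − 0.75) = 0.3225/0.7500 = 0.4300
Terminal stock prices: S_u = 217.5, S_d = 108.8
Terminal payoffs (S − K): max(92.5, 0) = 92.5, max(-16.25, 0) = 0
Node 0 (S = 145): V_0 = e^(−0.07)·[0.4300·92.5000 + 0.5700·0.0000] = 37.0869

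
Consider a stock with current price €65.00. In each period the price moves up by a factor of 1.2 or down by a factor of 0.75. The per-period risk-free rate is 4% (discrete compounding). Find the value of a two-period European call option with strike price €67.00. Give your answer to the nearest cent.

€10.21

Risk-neutral probability p = (1 + 0.04 − 0.75)/(1.2 − 0.75) = 0.2900/0.4500 = 0.6444
Terminal stock prices: S_uu = 93.6, S_ud = 58.5, S_dd = 36.56
Terminal payoffs (S − K): max(26.6, 0) = 26.6, max(-8.5, 0) = 0, max(-30.44, 0) = 0
Node u (S = 78): V_u = 1/1.04·[0.6444·26.6000 + 0.3556·0.0000] = 16.4829
Node d (S = 48.75): V_d = 1/1.04·[0.6444·0.0000 + 0.3556·0.0000] = 0.0000
Node 0 (S = 65): V_0 = 1/1.04·[0.6444·16.4829 + 0.3556·0.0000] = 10.2138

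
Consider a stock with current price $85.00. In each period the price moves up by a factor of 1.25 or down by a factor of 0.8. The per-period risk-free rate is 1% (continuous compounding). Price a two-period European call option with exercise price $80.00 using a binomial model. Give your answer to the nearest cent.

Risk-neutral probability p = (e^0.01 − 0.8)/(1.25 − 0.8) = 0.2101/0.4500 = 0.4668
Terminal stock prices: S_uu = 132.8, S_ud = 85, S_dd = 54.4
Terminal payoffs (S − K): max(52.81, 0) = 52.81, max(5, 0) = 5, max(-25.6, 0) = 0
Node u (S = 106.2): V_u = e^(−0.01)·[0.4668·52.8125 + 0.5332·5.0000] = 27.0460
Node d (S = 68): V_d = e^(−0.01)·[0.4668·5.0000 + 0.5332·0.0000] = 2.3107
Node 0 (S = 85): V_0 = e^(−0.01)·[0.4668·27.0460 + 0.5332·2.3107] = 13.7187

$13.72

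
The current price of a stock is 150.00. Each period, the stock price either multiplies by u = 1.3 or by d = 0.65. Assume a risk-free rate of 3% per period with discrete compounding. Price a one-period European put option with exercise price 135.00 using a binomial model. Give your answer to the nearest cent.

Risk-neutral probability p = (1 + 0.03 − 0.65)/(1.3 − 0.65) = 0.3800/0.6500 = 0.5846
Terminal stock prices: S_u = 195, S_d = 97.5
Terminal payoffs (K − S): max(-60, 0) = 0, max(37.5, 0) = 37.5
Node 0 (S = 150): V_0 = 1/1.03·[0.5846·0.0000 + 0.4154·37.5000] = 15.1232

15.12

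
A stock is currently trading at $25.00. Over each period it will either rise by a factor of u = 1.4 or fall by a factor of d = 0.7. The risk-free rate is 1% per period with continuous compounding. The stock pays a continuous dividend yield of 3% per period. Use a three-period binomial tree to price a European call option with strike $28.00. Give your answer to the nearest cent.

Per-period risk-free factor R = e^0.01 = 1.0101; dividend-adjusted growth = e^(0.01−0.03) = 0.9802.
Risk-neutral probability p = (0.9802 − 0.7)/(1.4 − 0.7) = 0.2802/0.7000 = 0.4003
Terminal stock prices: S_uuu = 68.6, S_uud = 34.3, S_udd = 17.15, S_ddd = 8.575
Terminal payoffs (S − K): max(40.6, 0) = 40.6, max(6.3, 0) = 6.3, max(-10.85, 0) = 0, max(-19.43, 0) = 0
Node uu (S = 49): V_uu = e^(−0.01)·[0.4003·40.6000 + 0.5997·6.3000] = 19.8304
Node ud (S = 24.5): V_ud = e^(−0.01)·[0.4003·6.3000 + 0.5997·0.0000] = 2.4967
Node dd (S = 12.25): V_dd = e^(−0.01)·[0.4003·0.0000 + 0.5997·0.0000] = 0.0000
Node u (S = 35): V_u = e^(−0.01)·[0.4003·19.8304 + 0.5997·2.4967] = 9.3412
Node d (S = 17.5): V_d = e^(−0.01)·[0.4003·2.4967 + 0.5997·0.0000] = 0.9894
Node 0 (S = 25): V_0 = e^(−0.01)·[0.4003·9.3412 + 0.5997·0.9894] = 4.2894

$4.29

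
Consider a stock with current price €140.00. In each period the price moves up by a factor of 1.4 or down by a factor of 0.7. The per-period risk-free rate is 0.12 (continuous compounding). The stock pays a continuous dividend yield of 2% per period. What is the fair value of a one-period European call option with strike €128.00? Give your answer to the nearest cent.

Per-period risk-free factor R = e^0.12 = 1.1275; dividend-adjusted growth = e^(0.12−0.02) = 1.1052.
Risk-neutral probability p = (1.1052 − 0.7)/(1.4 − 0.7) = 0.4052/0.7000 = 0.5788
Terminal stock prices: S_u = 196, S_d = 98
Terminal payoffs (S − K): max(68, 0) = 68, max(-30, 0) = 0
Node 0 (S = 140): V_0 = e^(−0.12)·[0.5788·68.0000 + 0.4212·0.0000] = 34.9087

€34.91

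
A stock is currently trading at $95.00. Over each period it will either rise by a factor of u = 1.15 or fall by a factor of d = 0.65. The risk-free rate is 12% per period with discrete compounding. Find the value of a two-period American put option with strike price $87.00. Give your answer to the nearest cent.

Risk-neutral probability p = (1 + 0.12 − 0.65)/(1.15 − 0.65) = 0.4700/0.5000 = 0.9400
Terminal stock prices: S_uu = 125.6, S_ud = 71.01, S_dd = 40.14
Terminal payoffs (K − S): max(-38.64, 0) = 0, max(15.99, 0) = 15.99, max(46.86, 0) = 46.86
Node u (S = 109.2): continuation = 1/1.12·[0.9400·0.0000 + 0.0600·15.9875] = 0.8565; exercise value = 0.0000 ≤ continuation, so V_u = 0.8565
Node d (S = 61.75): continuation = 1/1.12·[0.9400·15.9875 + 0.0600·46.8625] = 15.9286; exercise value = 25.2500 > continuation, so V_d = 25.2500 (exercise)
Node 0 (S = 95): continuation = 1/1.12·[0.9400·0.8565 + 0.0600·25.2500] = 2.0715; exercise value = 0.0000 ≤ continuation, so V_0 = 2.0715

$2.07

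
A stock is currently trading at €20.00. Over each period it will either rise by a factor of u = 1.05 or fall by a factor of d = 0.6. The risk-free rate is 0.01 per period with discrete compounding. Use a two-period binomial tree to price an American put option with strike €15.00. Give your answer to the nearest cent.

Risk-neutral probability p = (1 + 0.01 − 0.6)/(1.05 − 0.6) = 0.4100/0.4500 = 0.9111
Terminal stock prices: S_uu = 22.05, S_ud = 12.6, S_dd = 7.2
Terminal payoffs (K − S): max(-7.05, 0) = 0, max(2.4, 0) = 2.4, max(7.8, 0) = 7.8
Node u (S = 21): continuation = 1/1.01·[0.9111·0.0000 + 0.0889·2.4000] = 0.2112; exercise value = 0.0000 ≤ continuation, so V_u = 0.2112
Node d (S = 12): continuation = 1/1.01·[0.9111·2.4000 + 0.0889·7.8000] = 2.8515; exercise value = 3.0000 > continuation, so V_d = 3.0000 (exercise)
Node 0 (S = 20): continuation = 1/1.01·[0.9111·0.2112 + 0.0889·3.0000] = 0.4546; exercise value = 0.0000 ≤ continuation, so V_0 = 0.4546

€0.45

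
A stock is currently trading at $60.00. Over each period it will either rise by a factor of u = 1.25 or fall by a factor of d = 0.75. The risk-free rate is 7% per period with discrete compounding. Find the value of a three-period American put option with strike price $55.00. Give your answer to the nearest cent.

$4.23

Risk-neutral probability p = (1 + 0.07 − 0.75)/(1.25 − 0.75) = 0.3200/0.5000 = 0.6400
Terminal stock prices: S_uuu = 117.2, S_uud = 70.31, S_udd = 42.19, S_ddd = 25.31
Terminal payoffs (K − S): max(-62.19, 0) = 0, max(-15.31, 0) = 0, max(12.81, 0) = 12.81, max(29.69, 0) = 29.69
Node uu (S = 93.75): continuation = 1/1.07·[0.6400·0.0000 + 0.3600·0.0000] = 0.0000; exercise value = 0.0000 ≤ continuation, so V_uu = 0.0000
Node ud (S = 56.25): continuation = 1/1.07·[0.6400·0.0000 + 0.3600·12.8125] = 4.3107; exercise value = 0.0000 ≤ continuation, so V_ud = 4.3107
Node dd (S = 33.75): continuation = 1/1.07·[0.6400·12.8125 + 0.3600·29.6875] = 17.6519; exercise value = 21.2500 > continuation, so V_dd = 21.2500 (exercise)
Node u (S = 75): continuation = 1/1.07·[0.6400·0.0000 + 0.3600·4.3107] = 1.4503; exercise value = 0.0000 ≤ continuation, so V_u = 1.4503
Node d (S = 45): continuation = 1/1.07·[0.6400·4.3107 + 0.3600·21.2500] = 9.7279; exercise value = 10.0000 > continuation, so V_d = 10.0000 (exercise)
Node 0 (S = 60): continuation = 1/1.07·[0.6400·1.4503 + 0.3600·10.0000] = 4.2320; exercise value = 0.0000 ≤ continuation, so V_0 = 4.2320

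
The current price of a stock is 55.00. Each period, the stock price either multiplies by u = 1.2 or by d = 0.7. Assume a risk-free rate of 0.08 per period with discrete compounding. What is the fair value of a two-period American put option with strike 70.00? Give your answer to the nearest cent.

15.00

Risk-neutral probability p = (1 + 0.08 − 0.7)/(1.2 − 0.7) = 0.3800/0.5000 = 0.7600
Terminal stock prices: S_uu = 79.2, S_ud = 46.2, S_dd = 26.95
Terminal payoffs (K − S): max(-9.2, 0) = 0, max(23.8, 0) = 23.8, max(43.05, 0) = 43.05
Node u (S = 66): continuation = 1/1.08·[0.7600·0.0000 + 0.2400·23.8000] = 5.2889; exercise value = 4.0000 ≤ continuation, so V_u = 5.2889
Node d (S = 38.5): continuation = 1/1.08·[0.7600·23.8000 + 0.2400·43.0500] = 26.3148; exercise value = 31.5000 > continuation, so V_d = 31.5000 (exercise)
Node 0 (S = 55): continuation = 1/1.08·[0.7600·5.2889 + 0.2400·31.5000] = 10.7218; exercise value = 15.0000 > continuation, so V_0 = 15.0000 (exercise)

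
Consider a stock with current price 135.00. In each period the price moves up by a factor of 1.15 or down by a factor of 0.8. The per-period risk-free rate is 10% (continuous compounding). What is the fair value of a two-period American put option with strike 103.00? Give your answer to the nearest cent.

0.22

Risk-neutral probability p = (e^0.1 − 0.8)/(1.15 − 0.8) = 0.3052/0.3500 = 0.8719
Terminal stock prices: S_uu = 178.5, S_ud = 124.2, S_dd = 86.4
Terminal payoffs (K − S): max(-75.54, 0) = 0, max(-21.2, 0) = 0, max(16.6, 0) = 16.6
Node u (S = 155.2): continuation = e^(−0.1)·[0.8719·0.0000 + 0.1281·0.0000] = 0.0000; exercise value = 0.0000 ≤ continuation, so V_u = 0.0000
Node d (S = 108): continuation = e^(−0.1)·[0.8719·0.0000 + 0.1281·16.6000] = 1.9238; exercise value = 0.0000 ≤ continuation, so V_d = 1.9238
Node 0 (S = 135): continuation = e^(−0.1)·[0.8719·0.0000 + 0.1281·1.9238] = 0.2230; exercise value = 0.0000 ≤ continuation, so V_0 = 0.2230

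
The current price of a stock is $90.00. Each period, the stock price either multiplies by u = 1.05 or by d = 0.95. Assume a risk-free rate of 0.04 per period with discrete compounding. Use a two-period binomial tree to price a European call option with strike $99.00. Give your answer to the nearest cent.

Risk-neutral probability p = (1 + 0.04 − 0.95)/(1.05 − 0.95) = 0.0900/0.1000 = 0.9000
Terminal stock prices: S_uu = 99.23, S_ud = 89.77, S_dd = 81.22
Terminal payoffs (S − K): max(0.225, 0) = 0.225, max(-9.225, 0) = 0, max(-17.78, 0) = 0
Node u (S = 94.5): V_u = 1/1.04·[0.9000·0.2250 + 0.1000·0.0000] = 0.1947
Node d (S = 85.5): V_d = 1/1.04·[0.9000·0.0000 + 0.1000·0.0000] = 0.0000
Node 0 (S = 90): V_0 = 1/1.04·[0.9000·0.1947 + 0.1000·0.0000] = 0.1685

$0.17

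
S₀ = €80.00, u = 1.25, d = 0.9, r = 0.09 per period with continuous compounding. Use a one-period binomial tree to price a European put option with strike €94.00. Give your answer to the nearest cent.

Risk-neutral probability p = (e^0.09 − 0.9)/(1.25 − 0.9) = 0.1942/0.3500 = 0.5548
Terminal stock prices: S_u = 100, S_d = 72
Terminal payoffs (K − S): max(-6, 0) = 0, max(22, 0) = 22
Node 0 (S = 80): V_0 = e^(−0.09)·[0.5548·0.0000 + 0.4452·22.0000] = 8.9517

€8.95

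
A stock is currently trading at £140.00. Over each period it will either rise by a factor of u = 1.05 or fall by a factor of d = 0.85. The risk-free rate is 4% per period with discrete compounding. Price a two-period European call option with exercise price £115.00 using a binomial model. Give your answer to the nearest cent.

Risk-neutral probability p = (1 + 0.04 − 0.85)/(1.05 − 0.85) = 0.1900/0.2000 = 0.9500
Terminal stock prices: S_uu = 154.3, S_ud = 125, S_dd = 101.1
Terminal payoffs (S − K): max(39.35, 0) = 39.35, max(9.95, 0) = 9.95, max(-13.85, 0) = 0
Node u (S = 147): V_u = 1/1.04·[0.9500·39.3500 + 0.0500·9.9500] = 36.4231
Node d (S = 119): V_d = 1/1.04·[0.9500·9.9500 + 0.0500·0.0000] = 9.0889
Node 0 (S = 140): V_0 = 1/1.04·[0.9500·36.4231 + 0.0500·9.0889] = 33.7080

£33.71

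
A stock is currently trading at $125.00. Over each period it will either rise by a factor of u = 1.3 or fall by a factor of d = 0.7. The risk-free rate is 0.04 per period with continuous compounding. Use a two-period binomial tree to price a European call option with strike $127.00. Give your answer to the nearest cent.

$25.09

Risk-neutral probability p = (e^0.04 − 0.7)/(1.3 − 0.7) = 0.3408/0.6000 = 0.5680
Terminal stock prices: S_uu = 211.3, S_ud = 113.7, S_dd = 61.25
Terminal payoffs (S − K): max(84.25, 0) = 84.25, max(-13.25, 0) = 0, max(-65.75, 0) = 0
Node u (S = 162.5): V_u = e^(−0.04)·[0.5680·84.2500 + 0.4320·0.0000] = 45.9791
Node d (S = 87.5): V_d = e^(−0.04)·[0.5680·0.0000 + 0.4320·0.0000] = 0.0000
Node 0 (S = 125): V_0 = e^(−0.04)·[0.5680·45.9791 + 0.4320·0.0000] = 25.0929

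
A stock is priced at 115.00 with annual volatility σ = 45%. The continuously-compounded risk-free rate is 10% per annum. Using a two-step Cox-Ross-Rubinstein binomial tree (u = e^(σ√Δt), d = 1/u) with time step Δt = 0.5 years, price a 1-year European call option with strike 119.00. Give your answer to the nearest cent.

CRR parameters: u = e^(σ√Δt) = e^(0.45·√0.5) = 1.3746, d = 1/u = 0.7275
Per-period rate: rΔt = 0.1·0.5 = 0.05, so R = e^0.05 = 1.0513
Risk-neutral probability p = (e^0.05 − 0.7275)/(1.3746 − 0.7275) = 0.3238/0.6472 = 0.5003
Terminal stock prices: S_uu = 217.3, S_ud = 115, S_dd = 60.86
Terminal payoffs (S − K): max(98.31, 0) = 98.31, max(-4, 0) = 0, max(-58.14, 0) = 0
Node u (S = 158.1): V_u = e^(−0.05)·[0.5003·98.3107 + 0.4997·0.0000] = 46.7895
Node d (S = 83.66): V_d = e^(−0.05)·[0.5003·0.0000 + 0.4997·0.0000] = 0.0000
Node 0 (S = 115): V_0 = e^(−0.05)·[0.5003·46.7895 + 0.4997·0.0000] = 22.2687

22.27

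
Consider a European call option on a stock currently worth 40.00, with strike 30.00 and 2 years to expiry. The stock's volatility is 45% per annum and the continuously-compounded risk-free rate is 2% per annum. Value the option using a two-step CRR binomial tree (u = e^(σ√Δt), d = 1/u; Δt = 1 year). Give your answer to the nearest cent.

CRR parameters: u = e^(σ√Δt) = e^(0.45·√1) = 1.5683, d = 1/u = 0.6376
Per-period rate: rΔt = 0.02·1 = 0.02, so R = e^0.02 = 1.0202
Risk-neutral probability p = (e^0.02 − 0.6376)/(1.5683 − 0.6376) = 0.3826/0.9307 = 0.4111
Terminal stock prices: S_uu = 98.38, S_ud = 40, S_dd = 16.26
Terminal payoffs (S − K): max(68.38, 0) = 68.38, max(10, 0) = 10, max(-13.74, 0) = 0
Node u (S = 62.73): V_u = e^(−0.02)·[0.4111·68.3841 + 0.5889·10.0000] = 33.3265
Node d (S = 25.51): V_d = e^(−0.02)·[0.4111·10.0000 + 0.5889·0.0000] = 4.0293
Node 0 (S = 40): V_0 = e^(−0.02)·[0.4111·33.3265 + 0.5889·4.0293] = 15.7541

15.75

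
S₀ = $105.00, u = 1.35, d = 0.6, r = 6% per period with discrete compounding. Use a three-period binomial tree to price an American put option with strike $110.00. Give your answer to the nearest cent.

Risk-neutral probability p = (1 + 0.06 − 0.6)/(1.35 − 0.6) = 0.4600/0.7500 = 0.6133
Terminal stock prices: S_uuu = 258.3, S_uud = 114.8, S_udd = 51.03, S_ddd = 22.68
Terminal payoffs (K − S): max(-148.3, 0) = 0, max(-4.818, 0) = 0, max(58.97, 0) = 58.97, max(87.32, 0) = 87.32
Node uu (S = 191.4): continuation = 1/1.06·[0.6133·0.0000 + 0.3867·0.0000] = 0.0000; exercise value = 0.0000 ≤ continuation, so V_uu = 0.0000
Node ud (S = 85.05): continuation = 1/1.06·[0.6133·0.0000 + 0.3867·58.9700] = 21.5111; exercise value = 24.9500 > continuation, so V_ud = 24.9500 (exercise)
Node dd (S = 37.8): continuation = 1/1.06·[0.6133·58.9700 + 0.3867·87.3200] = 65.9736; exercise value = 72.2000 > continuation, so V_dd = 72.2000 (exercise)
Node u (S = 141.8): continuation = 1/1.06·[0.6133·0.0000 + 0.3867·24.9500] = 9.1013; exercise value = 0.0000 ≤ continuation, so V_u = 9.1013
Node d (S = 63): continuation = 1/1.06·[0.6133·24.9500 + 0.3867·72.2000] = 40.7736; exercise value = 47.0000 > continuation, so V_d = 47.0000 (exercise)
Node 0 (S = 105): continuation = 1/1.06·[0.6133·9.1013 + 0.3867·47.0000] = 22.4108; exercise value = 5.0000 ≤ continuation, so V_0 = 22.4108

$22.41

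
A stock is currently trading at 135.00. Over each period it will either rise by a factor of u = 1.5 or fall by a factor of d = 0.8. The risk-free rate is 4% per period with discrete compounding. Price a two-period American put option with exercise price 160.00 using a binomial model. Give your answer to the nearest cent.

32.86

Risk-neutral probability p = (1 + 0.04 − 0.8)/(1.5 − 0.8) = 0.2400/0.7000 = 0.3429
Terminal stock prices: S_uu = 303.8, S_ud = 162, S_dd = 86.4
Terminal payoffs (K − S): max(-143.8, 0) = 0, max(-2, 0) = 0, max(73.6, 0) = 73.6
Node u (S = 202.5): continuation = 1/1.04·[0.3429·0.0000 + 0.6571·0.0000] = 0.0000; exercise value = 0.0000 ≤ continuation, so V_u = 0.0000
Node d (S = 108): continuation = 1/1.04·[0.3429·0.0000 + 0.6571·73.6000] = 46.5055; exercise value = 52.0000 > continuation, so V_d = 52.0000 (exercise)
Node 0 (S = 135): continuation = 1/1.04·[0.3429·0.0000 + 0.6571·52.0000] = 32.8571; exercise value = 25.0000 ≤ continuation, so V_0 = 32.8571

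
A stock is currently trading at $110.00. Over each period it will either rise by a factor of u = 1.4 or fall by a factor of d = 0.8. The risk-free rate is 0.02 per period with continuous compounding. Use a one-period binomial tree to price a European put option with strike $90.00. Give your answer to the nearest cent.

$1.24

Risk-neutral probability p = (e^0.02 − 0.8)/(1.4 − 0.8) = 0.2202/0.6000 = 0.3670
Terminal stock prices: S_u = 154, S_d = 88
Terminal payoffs (K − S): max(-64, 0) = 0, max(2, 0) = 2
Node 0 (S = 110): V_0 = e^(−0.02)·[0.3670·0.0000 + 0.6330·2.0000] = 1.2409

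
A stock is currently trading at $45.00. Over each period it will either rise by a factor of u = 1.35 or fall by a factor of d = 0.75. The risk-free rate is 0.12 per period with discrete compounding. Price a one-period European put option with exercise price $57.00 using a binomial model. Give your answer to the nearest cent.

Risk-neutral probability p = (1 + 0.12 − 0.75)/(1.35 − 0.75) = 0.3700/0.6000 = 0.6167
Terminal stock prices: S_u = 60.75, S_d = 33.75
Terminal payoffs (K − S): max(-3.75, 0) = 0, max(23.25, 0) = 23.25
Node 0 (S = 45): V_0 = 1/1.12·[0.6167·0.0000 + 0.3833·23.2500] = 7.9576

$7.96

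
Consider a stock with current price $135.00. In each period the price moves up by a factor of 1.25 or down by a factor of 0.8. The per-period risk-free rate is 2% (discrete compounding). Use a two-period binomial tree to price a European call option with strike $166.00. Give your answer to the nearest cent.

Risk-neutral probability p = (1 + 0.02 − 0.8)/(1.25 − 0.8) = 0.2200/0.4500 = 0.4889
Terminal stock prices: S_uu = 210.9, S_ud = 135, S_dd = 86.4
Terminal payoffs (S − K): max(44.94, 0) = 44.94, max(-31, 0) = 0, max(-79.6, 0) = 0
Node u (S = 168.8): V_u = 1/1.02·[0.4889·44.9375 + 0.5111·0.0000] = 21.5387
Node d (S = 108): V_d = 1/1.02·[0.4889·0.0000 + 0.5111·0.0000] = 0.0000
Node 0 (S = 135): V_0 = 1/1.02·[0.4889·21.5387 + 0.5111·0.0000] = 10.3235

$10.32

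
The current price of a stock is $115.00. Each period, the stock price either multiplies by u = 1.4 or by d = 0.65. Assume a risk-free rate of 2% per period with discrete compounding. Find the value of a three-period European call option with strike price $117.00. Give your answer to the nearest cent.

Risk-neutral probability p = (1 + 0.02 − 0.65)/(1.4 − 0.65) = 0.3700/0.7500 = 0.4933
Terminal stock prices: S_uuu = 315.6, S_uud = 146.5, S_udd = 68.02, S_ddd = 31.58
Terminal payoffs (S − K): max(198.6, 0) = 198.6, max(29.51, 0) = 29.51, max(-48.98, 0) = 0, max(-85.42, 0) = 0
Node uu (S = 225.4): V_uu = 1/1.02·[0.4933·198.5600 + 0.5067·29.5100] = 110.6941
Node ud (S = 104.7): V_ud = 1/1.02·[0.4933·29.5100 + 0.5067·0.0000] = 14.2728
Node dd (S = 48.59): V_dd = 1/1.02·[0.4933·0.0000 + 0.5067·0.0000] = 0.0000
Node u (S = 161): V_u = 1/1.02·[0.4933·110.6941 + 0.5067·14.2728] = 60.6281
Node d (S = 74.75): V_d = 1/1.02·[0.4933·14.2728 + 0.5067·0.0000] = 6.9032
Node 0 (S = 115): V_0 = 1/1.02·[0.4933·60.6281 + 0.5067·6.9032] = 32.7524

$32.75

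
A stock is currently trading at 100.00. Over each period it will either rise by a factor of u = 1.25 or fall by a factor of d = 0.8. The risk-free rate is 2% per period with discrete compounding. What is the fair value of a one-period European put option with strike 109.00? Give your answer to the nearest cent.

Risk-neutral probability p = (1 + 0.02 − 0.8)/(1.25 − 0.8) = 0.2200/0.4500 = 0.4889
Terminal stock prices: S_u = 125, S_d = 80
Terminal payoffs (K − S): max(-16, 0) = 0, max(29, 0) = 29
Node 0 (S = 100): V_0 = 1/1.02·[0.4889·0.0000 + 0.5111·29.0000] = 14.5316

14.53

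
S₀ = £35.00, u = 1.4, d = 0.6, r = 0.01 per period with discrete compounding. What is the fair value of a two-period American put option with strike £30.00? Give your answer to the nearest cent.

£4.49

Risk-neutral probability p = (1 + 0.01 − 0.6)/(1.4 − 0.6) = 0.4100/0.8000 = 0.5125
Terminal stock prices: S_uu = 68.6, S_ud = 29.4, S_dd = 12.6
Terminal payoffs (K − S): max(-38.6, 0) = 0, max(0.6, 0) = 0.6, max(17.4, 0) = 17.4
Node u (S = 49): continuation = 1/1.01·[0.5125·0.0000 + 0.4875·0.6000] = 0.2896; exercise value = 0.0000 ≤ continuation, so V_u = 0.2896
Node d (S = 21): continuation = 1/1.01·[0.5125·0.6000 + 0.4875·17.4000] = 8.7030; exercise value = 9.0000 > continuation, so V_d = 9.0000 (exercise)
Node 0 (S = 35): continuation = 1/1.01·[0.5125·0.2896 + 0.4875·9.0000] = 4.4910; exercise value = 0.0000 ≤ continuation, so V_0 = 4.4910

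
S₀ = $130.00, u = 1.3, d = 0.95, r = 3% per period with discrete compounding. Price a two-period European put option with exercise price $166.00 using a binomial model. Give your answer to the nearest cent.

Risk-neutral probability p = (1 + 0.03 − 0.95)/(1.3 − 0.95) = 0.0800/0.3500 = 0.2286
Terminal stock prices: S_uu = 219.7, S_ud = 160.5, S_dd = 117.3
Terminal payoffs (K − S): max(-53.7, 0) = 0, max(5.45, 0) = 5.45, max(48.67, 0) = 48.67
Node u (S = 169): V_u = 1/1.03·[0.2286·0.0000 + 0.7714·5.4500] = 4.0818
Node d (S = 123.5): V_d = 1/1.03·[0.2286·5.4500 + 0.7714·48.6750] = 37.6650
Node 0 (S = 130): V_0 = 1/1.03·[0.2286·4.0818 + 0.7714·37.6650] = 29.1154

$29.12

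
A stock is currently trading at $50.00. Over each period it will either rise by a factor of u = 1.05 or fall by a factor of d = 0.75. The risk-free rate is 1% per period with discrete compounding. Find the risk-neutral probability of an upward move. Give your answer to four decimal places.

Risk-neutral probability p = (1 + 0.01 − 0.75)/(1.05 − 0.75) = 0.2600/0.3000 = 0.8667

p = 0.8667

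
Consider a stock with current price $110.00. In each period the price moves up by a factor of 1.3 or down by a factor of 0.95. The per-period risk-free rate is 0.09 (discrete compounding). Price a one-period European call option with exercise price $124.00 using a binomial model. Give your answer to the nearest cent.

$6.97

Risk-neutral probability p = (1 + 0.09 − 0.95)/(1.3 − 0.95) = 0.1400/0.3500 = 0.4000
Terminal stock prices: S_u = 143, S_d = 104.5
Terminal payoffs (S − K): max(19, 0) = 19, max(-19.5, 0) = 0
Node 0 (S = 110): V_0 = 1/1.09·[0.4000·19.0000 + 0.6000·0.0000] = 6.9725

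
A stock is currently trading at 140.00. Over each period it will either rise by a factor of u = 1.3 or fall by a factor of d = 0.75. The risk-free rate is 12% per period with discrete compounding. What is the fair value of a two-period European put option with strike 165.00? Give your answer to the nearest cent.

Risk-neutral probability p = (1 + 0.12 − 0.75)/(1.3 − 0.75) = 0.3700/0.5500 = 0.6727
Terminal stock prices: S_uu = 236.6, S_ud = 136.5, S_dd = 78.75
Terminal payoffs (K − S): max(-71.6, 0) = 0, max(28.5, 0) = 28.5, max(86.25, 0) = 86.25
Node u (S = 182): V_u = 1/1.12·[0.6727·0.0000 + 0.3273·28.5000] = 8.3279
Node d (S = 105): V_d = 1/1.12·[0.6727·28.5000 + 0.3273·86.2500] = 42.3214
Node 0 (S = 140): V_0 = 1/1.12·[0.6727·8.3279 + 0.3273·42.3214] = 17.3688

17.37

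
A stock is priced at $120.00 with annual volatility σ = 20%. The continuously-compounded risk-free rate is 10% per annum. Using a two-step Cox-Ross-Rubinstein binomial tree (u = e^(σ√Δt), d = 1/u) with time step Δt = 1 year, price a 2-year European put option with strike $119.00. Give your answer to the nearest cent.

CRR parameters: u = e^(σ√Δt) = e^(0.2·√1) = 1.2214, d = 1/u = 0.8187
Per-period rate: rΔt = 0.1·1 = 0.1, so R = e^0.1 = 1.1052
Risk-neutral probability p = (e^0.1 − 0.8187)/(1.2214 − 0.8187) = 0.2864/0.4027 = 0.7113
Terminal stock prices: S_uu = 179, S_ud = 120, S_dd = 80.44
Terminal payoffs (K − S): max(-60.02, 0) = 0, max(-1, 0) = 0, max(38.56, 0) = 38.56
Node u (S = 146.6): V_u = e^(−0.1)·[0.7113·0.0000 + 0.2887·0.0000] = 0.0000
Node d (S = 98.25): V_d = e^(−0.1)·[0.7113·0.0000 + 0.2887·38.5616] = 10.0716
Node 0 (S = 120): V_0 = e^(−0.1)·[0.7113·0.0000 + 0.2887·10.0716] = 2.6305

$2.63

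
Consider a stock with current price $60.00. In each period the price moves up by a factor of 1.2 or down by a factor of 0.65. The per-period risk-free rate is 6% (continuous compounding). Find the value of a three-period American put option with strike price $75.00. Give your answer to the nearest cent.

Risk-neutral probability p = (e^0.06 − 0.65)/(1.2 − 0.65) = 0.4118/0.5500 = 0.7488
Terminal stock prices: S_uuu = 103.7, S_uud = 56.16, S_udd = 30.42, S_ddd = 16.48
Terminal payoffs (K − S): max(-28.68, 0) = 0, max(18.84, 0) = 18.84, max(44.58, 0) = 44.58, max(58.52, 0) = 58.52
Node uu (S = 86.4): continuation = e^(−0.06)·[0.7488·0.0000 + 0.2512·18.8400] = 4.4571; exercise value = 0.0000 ≤ continuation, so V_uu = 4.4571
Node ud (S = 46.8): continuation = e^(−0.06)·[0.7488·18.8400 + 0.2512·44.5800] = 23.8323; exercise value = 28.2000 > continuation, so V_ud = 28.2000 (exercise)
Node dd (S = 25.35): continuation = e^(−0.06)·[0.7488·44.5800 + 0.2512·58.5225] = 45.2823; exercise value = 49.6500 > continuation, so V_dd = 49.6500 (exercise)
Node u (S = 72): continuation = e^(−0.06)·[0.7488·4.4571 + 0.2512·28.2000] = 9.8146; exercise value = 3.0000 ≤ continuation, so V_u = 9.8146
Node d (S = 39): continuation = e^(−0.06)·[0.7488·28.2000 + 0.2512·49.6500] = 31.6323; exercise value = 36.0000 > continuation, so V_d = 36.0000 (exercise)
Node 0 (S = 60): continuation = e^(−0.06)·[0.7488·9.8146 + 0.2512·36.0000] = 15.4379; exercise value = 15.0000 ≤ continuation, so V_0 = 15.4379

$15.44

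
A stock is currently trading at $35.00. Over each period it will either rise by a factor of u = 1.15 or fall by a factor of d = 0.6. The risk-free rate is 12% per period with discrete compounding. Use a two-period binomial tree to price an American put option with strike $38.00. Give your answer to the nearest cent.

$3.00

Risk-neutral probability p = (1 + 0.12 − 0.6)/(1.15 − 0.6) = 0.5200/0.5500 = 0.9455
Terminal stock prices: S_uu = 46.29, S_ud = 24.15, S_dd = 12.6
Terminal payoffs (K − S): max(-8.287, 0) = 0, max(13.85, 0) = 13.85, max(25.4, 0) = 25.4
Node u (S = 40.25): continuation = 1/1.12·[0.9455·0.0000 + 0.0545·13.8500] = 0.6745; exercise value = 0.0000 ≤ continuation, so V_u = 0.6745
Node d (S = 21): continuation = 1/1.12·[0.9455·13.8500 + 0.0545·25.4000] = 12.9286; exercise value = 17.0000 > continuation, so V_d = 17.0000 (exercise)
Node 0 (S = 35): continuation = 1/1.12·[0.9455·0.6745 + 0.0545·17.0000] = 1.3973; exercise value = 3.0000 > continuation, so V_0 = 3.0000 (exercise)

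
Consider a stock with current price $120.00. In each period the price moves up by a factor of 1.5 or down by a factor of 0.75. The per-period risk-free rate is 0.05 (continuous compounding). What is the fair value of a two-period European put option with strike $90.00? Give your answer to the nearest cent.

Risk-neutral probability p = (e^0.05 − 0.75)/(1.5 − 0.75) = 0.3013/0.7500 = 0.4017
Terminal stock prices: S_uu = 270, S_ud = 135, S_dd = 67.5
Terminal payoffs (K − S): max(-180, 0) = 0, max(-45, 0) = 0, max(22.5, 0) = 22.5
Node u (S = 180): V_u = e^(−0.05)·[0.4017·0.0000 + 0.5983·0.0000] = 0.0000
Node d (S = 90): V_d = e^(−0.05)·[0.4017·0.0000 + 0.5983·22.5000] = 12.8053
Node 0 (S = 120): V_0 = e^(−0.05)·[0.4017·0.0000 + 0.5983·12.8053] = 7.2878

$7.29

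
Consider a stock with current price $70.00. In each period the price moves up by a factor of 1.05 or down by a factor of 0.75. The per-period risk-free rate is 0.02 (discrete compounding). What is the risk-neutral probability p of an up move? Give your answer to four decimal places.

Risk-neutral probability p = (1 + 0.02 − 0.75)/(1.05 − 0.75) = 0.2700/0.3000 = 0.9000

p = 0.9000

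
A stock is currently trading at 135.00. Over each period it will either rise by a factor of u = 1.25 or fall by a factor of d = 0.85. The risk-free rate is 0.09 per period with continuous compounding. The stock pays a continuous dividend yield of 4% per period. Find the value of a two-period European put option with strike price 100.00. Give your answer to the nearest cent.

0.51

Per-period risk-free factor R = e^0.09 = 1.0942; dividend-adjusted growth = e^(0.09−0.04) = 1.0513.
Risk-neutral probability p = (1.0513 − 0.85)/(1.25 − 0.85) = 0.2013/0.4000 = 0.5032
Terminal stock prices: S_uu = 210.9, S_ud = 143.4, S_dd = 97.54
Terminal payoffs (K − S): max(-110.9, 0) = 0, max(-43.44, 0) = 0, max(2.463, 0) = 2.463
Node u (S = 168.8): V_u = e^(−0.09)·[0.5032·0.0000 + 0.4968·0.0000] = 0.0000
Node d (S = 114.8): V_d = e^(−0.09)·[0.5032·0.0000 + 0.4968·2.4625] = 1.1181
Node 0 (S = 135): V_0 = e^(−0.09)·[0.5032·0.0000 + 0.4968·1.1181] = 0.5077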